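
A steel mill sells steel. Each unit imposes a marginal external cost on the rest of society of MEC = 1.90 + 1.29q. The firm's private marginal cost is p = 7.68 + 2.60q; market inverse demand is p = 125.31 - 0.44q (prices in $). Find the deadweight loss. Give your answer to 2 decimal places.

DWL = $310.03

Market equilibrium (private): 7.68 + 2.60q = 125.31 - 0.44q → q_m = 38.6941.
Social marginal cost = private MC + MEC = 9.58 + 3.89q.
Set SMC = demand: 9.58 + 3.89q = 125.31 - 0.44q → q* = 26.7275.
Height of the DWL triangle at q_m is SMC(q_m) − demand(q_m) = MEC(q_m) = 51.8154.
DWL = ½ × 11.9666 × 51.8154 = 310.0271.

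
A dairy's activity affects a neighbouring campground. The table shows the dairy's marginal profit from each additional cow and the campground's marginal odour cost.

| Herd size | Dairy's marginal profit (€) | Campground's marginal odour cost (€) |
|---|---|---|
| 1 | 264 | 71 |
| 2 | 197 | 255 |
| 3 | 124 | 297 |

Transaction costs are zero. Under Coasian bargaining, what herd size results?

1

Bargaining reaches the level where marginal profit last exceeds marginal odour cost.
That holds through level 1 (264 ≥ 71) but not at 2 (197 < 255).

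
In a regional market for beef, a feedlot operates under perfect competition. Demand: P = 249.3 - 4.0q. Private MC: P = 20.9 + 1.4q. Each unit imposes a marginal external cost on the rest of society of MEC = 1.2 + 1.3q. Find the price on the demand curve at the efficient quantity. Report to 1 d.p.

Social marginal cost = private MC + MEC = 22.1 + 2.7q.
Set SMC = demand: 22.1 + 2.7q = 249.3 - 4.0q → q* = 33.9104.
Consumer price on the demand curve at q*: 249.3 − 4.0×33.9104 = 113.6584.

P = 113.7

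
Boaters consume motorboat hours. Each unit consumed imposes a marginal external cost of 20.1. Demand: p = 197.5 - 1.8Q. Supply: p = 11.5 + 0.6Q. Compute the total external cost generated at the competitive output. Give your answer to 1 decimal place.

Market equilibrium (private): 11.5 + 0.6Q = 197.5 - 1.8Q → Q_m = 77.5000.
Total external cost = MEC × Q_m = 20.1 × 77.5000 = 1557.7500.

1557.8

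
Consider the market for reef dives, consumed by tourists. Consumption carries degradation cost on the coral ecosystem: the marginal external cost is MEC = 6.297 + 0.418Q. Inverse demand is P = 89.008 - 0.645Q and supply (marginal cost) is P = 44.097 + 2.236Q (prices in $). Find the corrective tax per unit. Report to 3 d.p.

Social marginal benefit = demand − MEC = 82.711 - 1.063Q.
Set SMB = MC: 82.711 - 1.063Q = 44.097 + 2.236Q → Q* = 11.7048.
The Pigouvian tax equals MEC at Q*: 6.297 + 0.418×11.7048 = 11.1896.

tax = $11.190 per unit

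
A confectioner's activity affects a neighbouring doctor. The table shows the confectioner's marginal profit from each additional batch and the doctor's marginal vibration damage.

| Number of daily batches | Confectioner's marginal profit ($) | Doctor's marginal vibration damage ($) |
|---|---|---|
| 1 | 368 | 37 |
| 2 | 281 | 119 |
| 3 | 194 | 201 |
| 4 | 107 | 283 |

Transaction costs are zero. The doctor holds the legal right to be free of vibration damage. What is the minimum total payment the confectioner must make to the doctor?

$156

Efficient level: marginal profit ≥ marginal vibration damage through level 2, so k* = 2.
With the doctor holding the right, the confectioner must at least compensate total damage at k*: 37 + 119 = 156.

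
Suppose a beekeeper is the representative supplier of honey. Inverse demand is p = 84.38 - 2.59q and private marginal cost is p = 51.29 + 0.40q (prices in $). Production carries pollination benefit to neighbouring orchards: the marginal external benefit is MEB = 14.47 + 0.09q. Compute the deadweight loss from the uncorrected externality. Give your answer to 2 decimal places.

DWL = $41.24

Market equilibrium (private): 51.29 + 0.40q = 84.38 - 2.59q → q_m = 11.0669.
Social marginal cost = private MC − MEB = 36.82 + 0.31q.
Set SMC = demand: 36.82 + 0.31q = 84.38 - 2.59q → q* = 16.4000.
The welfare-loss triangle has base |q_m − q*| and height MEB(q_m) (the vertical gap between SMC and demand is zero at q* and MEB at q_m).
DWL = ½ × 5.3331 × 15.4660 = 41.2409.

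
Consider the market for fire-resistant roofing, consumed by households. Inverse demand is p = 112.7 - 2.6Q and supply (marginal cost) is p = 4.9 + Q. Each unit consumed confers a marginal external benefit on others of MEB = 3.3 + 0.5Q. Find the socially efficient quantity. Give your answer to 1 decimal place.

Social marginal benefit = demand + MEB = 116.0 - 2.1Q.
Set SMB = MC: 116.0 - 2.1Q = 4.9 + Q → Q* = 35.8387.

Q* = 35.8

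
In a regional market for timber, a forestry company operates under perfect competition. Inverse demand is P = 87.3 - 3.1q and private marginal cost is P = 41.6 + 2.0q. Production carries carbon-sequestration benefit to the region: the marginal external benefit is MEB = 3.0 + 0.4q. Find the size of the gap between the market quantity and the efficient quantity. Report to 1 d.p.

Market equilibrium (private): 41.6 + 2.0q = 87.3 - 3.1q → q_m = 8.9608.
Social marginal cost = private MC − MEB = 38.6 + 1.6q.
Set SMC = demand: 38.6 + 1.6q = 87.3 - 3.1q → q* = 10.3617.
Gap = |8.9608 − 10.3617| = 1.4009.

1.4 units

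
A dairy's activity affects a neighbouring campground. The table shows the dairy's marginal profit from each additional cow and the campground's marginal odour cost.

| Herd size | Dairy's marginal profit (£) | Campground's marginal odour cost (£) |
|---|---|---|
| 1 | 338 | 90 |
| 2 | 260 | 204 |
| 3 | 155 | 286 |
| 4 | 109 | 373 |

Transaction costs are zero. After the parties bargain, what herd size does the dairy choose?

Bargaining reaches the level where marginal profit last exceeds marginal odour cost.
That holds through level 2 (260 ≥ 204) but not at 3 (155 < 286).

2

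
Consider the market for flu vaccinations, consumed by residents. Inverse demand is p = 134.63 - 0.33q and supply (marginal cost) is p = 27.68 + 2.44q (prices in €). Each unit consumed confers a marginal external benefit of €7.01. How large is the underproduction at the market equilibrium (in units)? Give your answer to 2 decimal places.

2.53 units

Market equilibrium (private): 27.68 + 2.44q = 134.63 - 0.33q → q_m = 38.6101.
Social marginal benefit = demand + MEB = 141.64 - 0.33q.
Set SMB = MC: 141.64 - 0.33q = 27.68 + 2.44q → q* = 41.1408.
Gap = |38.6101 − 41.1408| = 2.5307.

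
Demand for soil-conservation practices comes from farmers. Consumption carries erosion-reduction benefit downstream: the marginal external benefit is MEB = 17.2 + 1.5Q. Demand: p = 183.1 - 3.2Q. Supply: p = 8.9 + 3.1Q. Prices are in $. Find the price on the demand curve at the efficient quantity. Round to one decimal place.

P = $55.5

Social marginal benefit = demand + MEB = 200.3 - 1.7Q.
Set SMB = MC: 200.3 - 1.7Q = 8.9 + 3.1Q → Q* = 39.8750.
Consumer price on the demand curve at Q*: 183.1 − 3.2×39.8750 = 55.5000.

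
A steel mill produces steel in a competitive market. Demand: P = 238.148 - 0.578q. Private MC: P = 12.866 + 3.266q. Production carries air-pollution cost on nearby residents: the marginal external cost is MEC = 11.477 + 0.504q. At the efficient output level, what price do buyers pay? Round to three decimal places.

Social marginal cost = private MC + MEC = 24.343 + 3.770q.
Set SMC = demand: 24.343 + 3.770q = 238.148 - 0.578q → q* = 49.1732.
Consumer price on the demand curve at q*: 238.148 − 0.578×49.1732 = 209.7259.

P = 209.726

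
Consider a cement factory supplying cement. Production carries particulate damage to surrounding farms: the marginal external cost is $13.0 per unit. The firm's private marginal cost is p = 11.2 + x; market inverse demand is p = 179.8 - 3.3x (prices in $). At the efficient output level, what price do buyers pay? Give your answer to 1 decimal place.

P = $60.4

Social marginal cost = private MC + MEC = 24.2 + x.
Set SMC = demand: 24.2 + x = 179.8 - 3.3x → x* = 36.1860.
Consumer price on the demand curve at x*: 179.8 − 3.3×36.1860 = 60.3862.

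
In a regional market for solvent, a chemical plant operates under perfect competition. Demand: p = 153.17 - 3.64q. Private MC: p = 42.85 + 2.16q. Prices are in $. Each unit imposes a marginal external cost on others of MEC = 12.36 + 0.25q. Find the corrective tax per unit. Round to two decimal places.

tax = $16.41 per unit

Social marginal cost = private MC + MEC = 55.21 + 2.41q.
Set SMC = demand: 55.21 + 2.41q = 153.17 - 3.64q → q* = 16.1917.
The Pigouvian tax equals MEC at q*: 12.36 + 0.25×16.1917 = 16.4079.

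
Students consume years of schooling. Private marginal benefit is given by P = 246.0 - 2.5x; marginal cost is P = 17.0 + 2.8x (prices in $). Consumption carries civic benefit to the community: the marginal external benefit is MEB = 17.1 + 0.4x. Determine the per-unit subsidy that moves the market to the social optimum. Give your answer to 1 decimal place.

subsidy = $37.2 per unit

Social marginal benefit = demand + MEB = 263.1 - 2.1x.
Set SMB = MC: 263.1 - 2.1x = 17.0 + 2.8x → x* = 50.2245.
The Pigouvian subsidy equals MEB at x*: 17.1 + 0.4×50.2245 = 37.1898.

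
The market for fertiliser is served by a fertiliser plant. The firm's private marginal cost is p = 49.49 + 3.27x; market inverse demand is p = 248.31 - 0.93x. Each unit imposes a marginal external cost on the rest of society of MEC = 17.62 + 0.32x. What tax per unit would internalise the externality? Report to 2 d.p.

tax = 30.45 per unit

Social marginal cost = private MC + MEC = 67.11 + 3.59x.
Set SMC = demand: 67.11 + 3.59x = 248.31 - 0.93x → x* = 40.0885.
The Pigouvian tax equals MEC at x*: 17.62 + 0.32×40.0885 = 30.4483.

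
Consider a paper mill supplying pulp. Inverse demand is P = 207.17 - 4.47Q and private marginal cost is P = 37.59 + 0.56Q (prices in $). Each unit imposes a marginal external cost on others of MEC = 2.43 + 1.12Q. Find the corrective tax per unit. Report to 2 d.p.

tax = $32.87 per unit

Social marginal cost = private MC + MEC = 40.02 + 1.68Q.
Set SMC = demand: 40.02 + 1.68Q = 207.17 - 4.47Q → Q* = 27.1789.
The Pigouvian tax equals MEC at Q*: 2.43 + 1.12×27.1789 = 32.8704.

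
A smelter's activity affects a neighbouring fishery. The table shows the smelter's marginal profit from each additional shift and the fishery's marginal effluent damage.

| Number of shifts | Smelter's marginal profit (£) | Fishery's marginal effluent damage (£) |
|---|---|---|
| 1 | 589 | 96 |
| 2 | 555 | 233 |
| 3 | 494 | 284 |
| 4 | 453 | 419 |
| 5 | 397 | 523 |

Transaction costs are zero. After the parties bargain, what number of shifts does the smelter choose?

4

Bargaining reaches the level where marginal profit last exceeds marginal effluent damage.
That holds through level 4 (453 ≥ 419) but not at 5 (397 < 523).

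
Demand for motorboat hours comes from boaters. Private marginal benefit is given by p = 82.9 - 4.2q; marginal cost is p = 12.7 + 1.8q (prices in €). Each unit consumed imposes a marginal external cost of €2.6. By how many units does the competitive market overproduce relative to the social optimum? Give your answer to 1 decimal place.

Market equilibrium (private): 12.7 + 1.8q = 82.9 - 4.2q → q_m = 11.7000.
Social marginal benefit = demand − MEC = 80.3 - 4.2q.
Set SMB = MC: 80.3 - 4.2q = 12.7 + 1.8q → q* = 11.2667.
Gap = |11.7000 − 11.2667| = 0.4333.

0.4 units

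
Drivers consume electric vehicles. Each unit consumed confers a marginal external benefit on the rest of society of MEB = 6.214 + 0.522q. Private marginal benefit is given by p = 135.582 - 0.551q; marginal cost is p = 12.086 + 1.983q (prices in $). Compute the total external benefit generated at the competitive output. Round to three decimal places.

$922.759

Market equilibrium (private): 12.086 + 1.983q = 135.582 - 0.551q → q_m = 48.7356.
Total external benefit = ∫₀^{q_m} (6.214 + 0.522q) dq = 6.214×48.7356 + ½×0.522×48.7356² = 922.7594.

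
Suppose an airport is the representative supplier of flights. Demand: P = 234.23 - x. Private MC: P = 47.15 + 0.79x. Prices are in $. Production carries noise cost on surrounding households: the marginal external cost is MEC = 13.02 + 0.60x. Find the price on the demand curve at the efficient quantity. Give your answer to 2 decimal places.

Social marginal cost = private MC + MEC = 60.17 + 1.39x.
Set SMC = demand: 60.17 + 1.39x = 234.23 - x → x* = 72.8285.
Consumer price on the demand curve at x*: 234.23 − 1.00×72.8285 = 161.4015.

P = $161.40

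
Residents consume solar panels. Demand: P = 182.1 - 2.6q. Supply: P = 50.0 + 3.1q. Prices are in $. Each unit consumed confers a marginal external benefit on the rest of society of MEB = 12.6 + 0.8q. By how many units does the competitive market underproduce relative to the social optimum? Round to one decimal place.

6.4 units

Market equilibrium (private): 50.0 + 3.1q = 182.1 - 2.6q → q_m = 23.1754.
Social marginal benefit = demand + MEB = 194.7 - 1.8q.
Set SMB = MC: 194.7 - 1.8q = 50.0 + 3.1q → q* = 29.5306.
Gap = |23.1754 − 29.5306| = 6.3552.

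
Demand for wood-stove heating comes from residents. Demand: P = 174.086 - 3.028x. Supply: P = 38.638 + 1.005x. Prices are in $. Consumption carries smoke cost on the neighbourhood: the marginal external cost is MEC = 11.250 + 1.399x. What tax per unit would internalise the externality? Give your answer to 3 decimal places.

tax = $43.237 per unit

Social marginal benefit = demand − MEC = 162.836 - 4.427x.
Set SMB = MC: 162.836 - 4.427x = 38.638 + 1.005x → x* = 22.8641.
The Pigouvian tax equals MEC at x*: 11.250 + 1.399×22.8641 = 43.2369.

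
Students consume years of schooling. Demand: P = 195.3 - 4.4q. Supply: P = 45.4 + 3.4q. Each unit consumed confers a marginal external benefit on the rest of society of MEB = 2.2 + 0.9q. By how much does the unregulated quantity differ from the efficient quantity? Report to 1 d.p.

2.8 units

Market equilibrium (private): 45.4 + 3.4q = 195.3 - 4.4q → q_m = 19.2179.
Social marginal benefit = demand + MEB = 197.5 - 3.5q.
Set SMB = MC: 197.5 - 3.5q = 45.4 + 3.4q → q* = 22.0435.
Gap = |19.2179 − 22.0435| = 2.8256.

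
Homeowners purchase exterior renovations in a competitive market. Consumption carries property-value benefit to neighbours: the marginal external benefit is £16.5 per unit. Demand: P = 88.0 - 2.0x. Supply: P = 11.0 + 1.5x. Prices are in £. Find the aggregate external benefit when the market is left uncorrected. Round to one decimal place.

£363.0

Market equilibrium (private): 11.0 + 1.5x = 88.0 - 2.0x → x_m = 22.0000.
Total external benefit = MEB × x_m = 16.5 × 22.0000 = 363.0000.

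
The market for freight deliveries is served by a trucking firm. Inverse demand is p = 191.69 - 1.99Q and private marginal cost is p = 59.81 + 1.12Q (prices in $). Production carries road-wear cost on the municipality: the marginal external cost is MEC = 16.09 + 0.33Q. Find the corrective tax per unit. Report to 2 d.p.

Social marginal cost = private MC + MEC = 75.90 + 1.45Q.
Set SMC = demand: 75.90 + 1.45Q = 191.69 - 1.99Q → Q* = 33.6599.
The Pigouvian tax equals MEC at Q*: 16.09 + 0.33×33.6599 = 27.1978.

tax = $27.20 per unit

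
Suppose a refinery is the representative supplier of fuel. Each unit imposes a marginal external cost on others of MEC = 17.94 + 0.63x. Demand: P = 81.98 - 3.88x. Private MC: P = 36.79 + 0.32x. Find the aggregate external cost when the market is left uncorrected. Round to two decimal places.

229.49

Market equilibrium (private): 36.79 + 0.32x = 81.98 - 3.88x → x_m = 10.7595.
Total external cost = ∫₀^{x_m} (17.94 + 0.63x) dx = 17.94×10.7595 + ½×0.63×10.7595² = 229.4920.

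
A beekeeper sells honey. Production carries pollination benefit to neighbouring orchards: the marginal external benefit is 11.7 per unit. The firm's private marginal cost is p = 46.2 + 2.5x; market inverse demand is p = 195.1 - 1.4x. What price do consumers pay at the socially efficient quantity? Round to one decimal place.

Social marginal cost = private MC − MEB = 34.5 + 2.5x.
Set SMC = demand: 34.5 + 2.5x = 195.1 - 1.4x → x* = 41.1795.
Consumer price on the demand curve at x*: 195.1 − 1.4×41.1795 = 137.4487.

P = 137.4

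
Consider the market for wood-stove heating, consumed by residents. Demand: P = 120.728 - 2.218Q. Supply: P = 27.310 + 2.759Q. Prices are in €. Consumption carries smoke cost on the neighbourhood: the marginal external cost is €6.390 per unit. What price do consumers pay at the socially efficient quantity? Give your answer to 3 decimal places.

P = €81.944

Social marginal benefit = demand − MEC = 114.338 - 2.218Q.
Set SMB = MC: 114.338 - 2.218Q = 27.310 + 2.759Q → Q* = 17.4860.
Consumer price on the demand curve at Q*: 120.728 − 2.218×17.4860 = 81.9441.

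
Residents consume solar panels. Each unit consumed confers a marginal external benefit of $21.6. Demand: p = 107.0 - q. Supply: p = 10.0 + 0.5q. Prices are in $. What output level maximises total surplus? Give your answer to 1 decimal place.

Social marginal benefit = demand + MEB = 128.6 - q.
Set SMB = MC: 128.6 - q = 10.0 + 0.5q → q* = 79.0667.

q* = 79.1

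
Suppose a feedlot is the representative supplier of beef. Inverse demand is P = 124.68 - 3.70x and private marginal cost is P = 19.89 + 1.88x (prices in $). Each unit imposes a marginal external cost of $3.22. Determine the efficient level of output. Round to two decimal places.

Social marginal cost = private MC + MEC = 23.11 + 1.88x.
Set SMC = demand: 23.11 + 1.88x = 124.68 - 3.70x → x* = 18.2025.

x* = 18.20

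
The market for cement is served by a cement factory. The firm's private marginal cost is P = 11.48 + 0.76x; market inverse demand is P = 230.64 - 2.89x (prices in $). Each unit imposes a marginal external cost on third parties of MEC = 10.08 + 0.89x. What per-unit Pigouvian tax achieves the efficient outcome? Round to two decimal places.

tax = $51.07 per unit

Social marginal cost = private MC + MEC = 21.56 + 1.65x.
Set SMC = demand: 21.56 + 1.65x = 230.64 - 2.89x → x* = 46.0529.
The Pigouvian tax equals MEC at x*: 10.08 + 0.89×46.0529 = 51.0671.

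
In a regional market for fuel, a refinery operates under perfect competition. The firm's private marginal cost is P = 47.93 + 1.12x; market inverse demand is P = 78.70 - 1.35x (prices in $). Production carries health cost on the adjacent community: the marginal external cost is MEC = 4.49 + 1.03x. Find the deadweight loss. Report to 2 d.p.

DWL = $42.86

Market equilibrium (private): 47.93 + 1.12x = 78.70 - 1.35x → x_m = 12.4575.
Social marginal cost = private MC + MEC = 52.42 + 2.15x.
Set SMC = demand: 52.42 + 2.15x = 78.70 - 1.35x → x* = 7.5086.
Height of the DWL triangle at x_m is SMC(x_m) − demand(x_m) = MEC(x_m) = 17.3212.
DWL = ½ × 4.9489 × 17.3212 = 42.8604.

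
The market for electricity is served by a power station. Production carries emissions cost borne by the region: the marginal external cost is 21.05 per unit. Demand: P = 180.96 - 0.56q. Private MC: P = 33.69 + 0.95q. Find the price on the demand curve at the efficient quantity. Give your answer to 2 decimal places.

P = 134.15

Social marginal cost = private MC + MEC = 54.74 + 0.95q.
Set SMC = demand: 54.74 + 0.95q = 180.96 - 0.56q → q* = 83.5894.
Consumer price on the demand curve at q*: 180.96 − 0.56×83.5894 = 134.1499.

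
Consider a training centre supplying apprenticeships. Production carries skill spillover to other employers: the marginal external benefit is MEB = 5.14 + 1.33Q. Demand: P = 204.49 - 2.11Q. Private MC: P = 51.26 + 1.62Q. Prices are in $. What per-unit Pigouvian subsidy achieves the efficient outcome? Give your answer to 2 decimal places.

Social marginal cost = private MC − MEB = 46.12 + 0.29Q.
Set SMC = demand: 46.12 + 0.29Q = 204.49 - 2.11Q → Q* = 65.9875.
The Pigouvian subsidy equals MEB at Q*: 5.14 + 1.33×65.9875 = 92.9034.

subsidy = $92.90 per unit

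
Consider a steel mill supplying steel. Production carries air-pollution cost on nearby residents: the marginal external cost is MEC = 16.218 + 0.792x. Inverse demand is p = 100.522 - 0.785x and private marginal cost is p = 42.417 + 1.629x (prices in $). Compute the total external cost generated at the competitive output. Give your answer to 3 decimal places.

$619.796

Market equilibrium (private): 42.417 + 1.629x = 100.522 - 0.785x → x_m = 24.0700.
Total external cost = ∫₀^{x_m} (16.218 + 0.792x) dx = 16.218×24.0700 + ½×0.792×24.0700² = 619.7958.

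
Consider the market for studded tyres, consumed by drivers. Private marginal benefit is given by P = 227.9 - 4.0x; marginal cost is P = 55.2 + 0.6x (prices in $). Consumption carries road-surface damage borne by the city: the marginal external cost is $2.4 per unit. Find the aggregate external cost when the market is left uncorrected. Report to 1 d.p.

$90.1

Market equilibrium (private): 55.2 + 0.6x = 227.9 - 4.0x → x_m = 37.5435.
Total external cost = MEC × x_m = 2.4 × 37.5435 = 90.1044.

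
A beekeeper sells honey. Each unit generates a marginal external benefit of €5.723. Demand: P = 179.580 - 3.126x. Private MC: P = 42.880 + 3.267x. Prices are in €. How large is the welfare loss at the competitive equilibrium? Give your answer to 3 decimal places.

DWL = €2.562

Market equilibrium (private): 42.880 + 3.267x = 179.580 - 3.126x → x_m = 21.3828.
Social marginal cost = private MC − MEB = 37.157 + 3.267x.
Set SMC = demand: 37.157 + 3.267x = 179.580 - 3.126x → x* = 22.2780.
The loss is the area between SMC and demand from x* to x_m; with linear curves that's a triangle of height MEB(x_m).
DWL = ½ × 0.8952 × 5.7230 = 2.5616.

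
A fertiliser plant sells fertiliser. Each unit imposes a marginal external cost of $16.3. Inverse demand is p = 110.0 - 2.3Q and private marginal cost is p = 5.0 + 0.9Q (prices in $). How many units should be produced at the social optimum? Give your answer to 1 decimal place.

Social marginal cost = private MC + MEC = 21.3 + 0.9Q.
Set SMC = demand: 21.3 + 0.9Q = 110.0 - 2.3Q → Q* = 27.7188.

Q* = 27.7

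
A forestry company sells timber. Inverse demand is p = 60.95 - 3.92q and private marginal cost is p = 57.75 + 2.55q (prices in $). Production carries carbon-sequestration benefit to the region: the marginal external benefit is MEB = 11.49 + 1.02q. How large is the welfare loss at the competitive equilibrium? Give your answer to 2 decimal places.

DWL = $13.20

Market equilibrium (private): 57.75 + 2.55q = 60.95 - 3.92q → q_m = 0.4946.
Social marginal cost = private MC − MEB = 46.26 + 1.53q.
Set SMC = demand: 46.26 + 1.53q = 60.95 - 3.92q → q* = 2.6954.
Height of the DWL triangle at q_m is demand(q_m) − SMC(q_m) = MEB(q_m) = 11.9945.
DWL = ½ × 2.2008 × 11.9945 = 13.1987.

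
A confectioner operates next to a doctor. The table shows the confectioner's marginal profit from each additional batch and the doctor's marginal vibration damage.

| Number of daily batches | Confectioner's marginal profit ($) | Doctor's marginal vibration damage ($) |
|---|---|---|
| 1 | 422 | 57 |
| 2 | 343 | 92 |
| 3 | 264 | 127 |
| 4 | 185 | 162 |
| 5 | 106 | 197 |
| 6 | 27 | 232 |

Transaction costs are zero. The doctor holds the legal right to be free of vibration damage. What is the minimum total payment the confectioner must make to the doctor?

$438

Efficient level: marginal profit ≥ marginal vibration damage through level 4, so k* = 4.
With the doctor holding the right, the confectioner must at least compensate total damage at k*: 57 + 92 + 127 + 162 = 438.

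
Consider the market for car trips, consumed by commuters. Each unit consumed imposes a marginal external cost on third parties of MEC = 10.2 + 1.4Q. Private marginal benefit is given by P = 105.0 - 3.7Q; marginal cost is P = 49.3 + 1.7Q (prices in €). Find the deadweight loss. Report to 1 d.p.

DWL = €44.6

Market equilibrium (private): 49.3 + 1.7Q = 105.0 - 3.7Q → Q_m = 10.3148.
Social marginal benefit = demand − MEC = 94.8 - 5.1Q.
Set SMB = MC: 94.8 - 5.1Q = 49.3 + 1.7Q → Q* = 6.6912.
Height of the DWL triangle at Q_m is MC(Q_m) − SMB(Q_m) = MEC(Q_m) = 24.6407.
DWL = ½ × 3.6236 × 24.6407 = 44.6440.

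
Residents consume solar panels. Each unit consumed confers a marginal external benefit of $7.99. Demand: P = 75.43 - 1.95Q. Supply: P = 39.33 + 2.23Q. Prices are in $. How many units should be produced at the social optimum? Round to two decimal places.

Social marginal benefit = demand + MEB = 83.42 - 1.95Q.
Set SMB = MC: 83.42 - 1.95Q = 39.33 + 2.23Q → Q* = 10.5478.

Q* = 10.55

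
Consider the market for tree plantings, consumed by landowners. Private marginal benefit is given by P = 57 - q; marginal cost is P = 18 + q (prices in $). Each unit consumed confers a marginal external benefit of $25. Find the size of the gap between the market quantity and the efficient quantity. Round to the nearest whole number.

Market equilibrium (private): 18 + q = 57 - q → q_m = 19.5000.
Social marginal benefit = demand + MEB = 82 - q.
Set SMB = MC: 82 - q = 18 + q → q* = 32.0000.
Gap = |19.5000 − 32.0000| = 12.5000.

13 units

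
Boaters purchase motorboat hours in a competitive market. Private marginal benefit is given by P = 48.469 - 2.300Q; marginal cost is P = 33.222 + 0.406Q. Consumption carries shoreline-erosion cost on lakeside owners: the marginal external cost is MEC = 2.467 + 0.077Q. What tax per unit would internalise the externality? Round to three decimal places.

Social marginal benefit = demand − MEC = 46.002 - 2.377Q.
Set SMB = MC: 46.002 - 2.377Q = 33.222 + 0.406Q → Q* = 4.5922.
The Pigouvian tax equals MEC at Q*: 2.467 + 0.077×4.5922 = 2.8206.

tax = 2.821 per unit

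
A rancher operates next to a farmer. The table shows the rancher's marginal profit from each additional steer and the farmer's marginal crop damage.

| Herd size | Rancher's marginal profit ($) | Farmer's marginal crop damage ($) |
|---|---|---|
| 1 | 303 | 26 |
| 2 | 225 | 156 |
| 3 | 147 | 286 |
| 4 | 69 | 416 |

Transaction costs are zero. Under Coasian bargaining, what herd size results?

2

Bargaining reaches the level where marginal profit last exceeds marginal crop damage.
That holds through level 2 (225 ≥ 156) but not at 3 (147 < 286).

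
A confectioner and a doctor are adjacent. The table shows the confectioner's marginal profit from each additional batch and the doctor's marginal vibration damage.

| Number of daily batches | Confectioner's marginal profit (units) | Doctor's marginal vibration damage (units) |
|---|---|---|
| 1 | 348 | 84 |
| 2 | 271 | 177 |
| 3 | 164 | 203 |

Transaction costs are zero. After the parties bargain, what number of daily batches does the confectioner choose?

Bargaining reaches the level where marginal profit last exceeds marginal vibration damage.
That holds through level 2 (271 ≥ 177) but not at 3 (164 < 203).

2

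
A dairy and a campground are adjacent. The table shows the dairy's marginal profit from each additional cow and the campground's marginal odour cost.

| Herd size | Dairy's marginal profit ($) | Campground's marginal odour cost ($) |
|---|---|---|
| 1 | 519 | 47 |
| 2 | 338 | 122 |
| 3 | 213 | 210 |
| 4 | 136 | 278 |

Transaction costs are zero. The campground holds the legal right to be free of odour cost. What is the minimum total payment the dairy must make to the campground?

Efficient level: marginal profit ≥ marginal odour cost through level 3, so k* = 3.
With the campground holding the right, the dairy must at least compensate total damage at k*: 47 + 122 + 210 = 379.

$379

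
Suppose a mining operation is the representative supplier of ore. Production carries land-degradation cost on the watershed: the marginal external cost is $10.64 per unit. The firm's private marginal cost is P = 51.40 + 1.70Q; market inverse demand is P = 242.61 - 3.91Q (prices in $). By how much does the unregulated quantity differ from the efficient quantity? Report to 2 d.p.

1.90 units

Market equilibrium (private): 51.40 + 1.70Q = 242.61 - 3.91Q → Q_m = 34.0838.
Social marginal cost = private MC + MEC = 62.04 + 1.70Q.
Set SMC = demand: 62.04 + 1.70Q = 242.61 - 3.91Q → Q* = 32.1872.
Gap = |34.0838 − 32.1872| = 1.8966.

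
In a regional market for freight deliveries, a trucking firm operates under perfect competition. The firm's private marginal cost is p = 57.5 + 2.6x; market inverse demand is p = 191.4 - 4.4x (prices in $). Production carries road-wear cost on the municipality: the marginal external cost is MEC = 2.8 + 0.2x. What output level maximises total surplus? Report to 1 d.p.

x* = 18.2

Social marginal cost = private MC + MEC = 60.3 + 2.8x.
Set SMC = demand: 60.3 + 2.8x = 191.4 - 4.4x → x* = 18.2083.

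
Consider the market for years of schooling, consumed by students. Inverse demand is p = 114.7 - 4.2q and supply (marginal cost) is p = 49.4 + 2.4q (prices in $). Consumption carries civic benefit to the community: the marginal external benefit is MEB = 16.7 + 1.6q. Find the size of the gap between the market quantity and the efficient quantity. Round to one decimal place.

6.5 units

Market equilibrium (private): 49.4 + 2.4q = 114.7 - 4.2q → q_m = 9.8939.
Social marginal benefit = demand + MEB = 131.4 - 2.6q.
Set SMB = MC: 131.4 - 2.6q = 49.4 + 2.4q → q* = 16.4000.
Gap = |9.8939 − 16.4000| = 6.5061.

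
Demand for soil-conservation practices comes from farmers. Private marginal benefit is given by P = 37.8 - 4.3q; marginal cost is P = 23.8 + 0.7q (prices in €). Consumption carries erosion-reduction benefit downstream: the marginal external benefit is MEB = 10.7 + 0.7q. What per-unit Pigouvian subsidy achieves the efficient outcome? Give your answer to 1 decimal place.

subsidy = €14.7 per unit

Social marginal benefit = demand + MEB = 48.5 - 3.6q.
Set SMB = MC: 48.5 - 3.6q = 23.8 + 0.7q → q* = 5.7442.
The Pigouvian subsidy equals MEB at q*: 10.7 + 0.7×5.7442 = 14.7209.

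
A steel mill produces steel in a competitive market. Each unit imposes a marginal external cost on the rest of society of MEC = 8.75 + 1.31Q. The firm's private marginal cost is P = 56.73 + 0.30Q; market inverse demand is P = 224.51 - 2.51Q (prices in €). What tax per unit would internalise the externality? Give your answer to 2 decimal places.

Social marginal cost = private MC + MEC = 65.48 + 1.61Q.
Set SMC = demand: 65.48 + 1.61Q = 224.51 - 2.51Q → Q* = 38.5995.
The Pigouvian tax equals MEC at Q*: 8.75 + 1.31×38.5995 = 59.3153.

tax = €59.32 per unit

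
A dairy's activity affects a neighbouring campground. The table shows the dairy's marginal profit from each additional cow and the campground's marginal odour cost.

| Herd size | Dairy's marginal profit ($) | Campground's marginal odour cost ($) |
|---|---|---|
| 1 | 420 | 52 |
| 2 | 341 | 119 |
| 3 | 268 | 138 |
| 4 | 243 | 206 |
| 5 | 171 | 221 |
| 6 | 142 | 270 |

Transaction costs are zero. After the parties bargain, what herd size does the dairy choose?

4

Bargaining reaches the level where marginal profit last exceeds marginal odour cost.
That holds through level 4 (243 ≥ 206) but not at 5 (171 < 221).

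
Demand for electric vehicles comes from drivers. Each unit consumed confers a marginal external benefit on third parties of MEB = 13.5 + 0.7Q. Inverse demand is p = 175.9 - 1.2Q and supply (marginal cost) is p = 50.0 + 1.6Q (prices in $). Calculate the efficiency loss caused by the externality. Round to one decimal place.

Market equilibrium (private): 50.0 + 1.6Q = 175.9 - 1.2Q → Q_m = 44.9643.
Social marginal benefit = demand + MEB = 189.4 - 0.5Q.
Set SMB = MC: 189.4 - 0.5Q = 50.0 + 1.6Q → Q* = 66.3810.
The loss is the area between SMB and MC from Q* to Q_m; with linear curves that's a triangle of height MEB(Q_m).
DWL = ½ × 21.4167 × 44.9750 = 481.6080.

DWL = $481.6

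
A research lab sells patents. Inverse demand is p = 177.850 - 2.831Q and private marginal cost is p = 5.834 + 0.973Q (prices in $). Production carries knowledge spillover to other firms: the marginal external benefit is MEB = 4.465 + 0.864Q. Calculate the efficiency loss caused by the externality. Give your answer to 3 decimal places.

DWL = $322.328

Market equilibrium (private): 5.834 + 0.973Q = 177.850 - 2.831Q → Q_m = 45.2198.
Social marginal cost = private MC − MEB = 1.369 + 0.109Q.
Set SMC = demand: 1.369 + 0.109Q = 177.850 - 2.831Q → Q* = 60.0276.
The welfare-loss triangle has base |Q_m − Q*| and height MEB(Q_m) (the vertical gap between SMC and demand is zero at Q* and MEB at Q_m).
DWL = ½ × 14.8078 × 43.5349 = 322.3280.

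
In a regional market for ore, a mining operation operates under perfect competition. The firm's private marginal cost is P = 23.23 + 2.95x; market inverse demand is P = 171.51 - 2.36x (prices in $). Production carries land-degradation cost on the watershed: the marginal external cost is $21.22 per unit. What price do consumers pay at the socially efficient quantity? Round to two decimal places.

P = $115.04

Social marginal cost = private MC + MEC = 44.45 + 2.95x.
Set SMC = demand: 44.45 + 2.95x = 171.51 - 2.36x → x* = 23.9284.
Consumer price on the demand curve at x*: 171.51 − 2.36×23.9284 = 115.0390.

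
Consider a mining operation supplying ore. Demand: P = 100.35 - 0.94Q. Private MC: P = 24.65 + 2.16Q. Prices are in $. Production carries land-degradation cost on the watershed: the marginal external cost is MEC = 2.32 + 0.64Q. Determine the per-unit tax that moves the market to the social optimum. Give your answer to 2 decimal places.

tax = $14.88 per unit

Social marginal cost = private MC + MEC = 26.97 + 2.80Q.
Set SMC = demand: 26.97 + 2.80Q = 100.35 - 0.94Q → Q* = 19.6203.
The Pigouvian tax equals MEC at Q*: 2.32 + 0.64×19.6203 = 14.8770.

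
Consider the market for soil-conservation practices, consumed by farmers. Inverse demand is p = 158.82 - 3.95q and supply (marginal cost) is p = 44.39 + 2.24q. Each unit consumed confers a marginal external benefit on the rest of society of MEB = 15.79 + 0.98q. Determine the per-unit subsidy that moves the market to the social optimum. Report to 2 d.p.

Social marginal benefit = demand + MEB = 174.61 - 2.97q.
Set SMB = MC: 174.61 - 2.97q = 44.39 + 2.24q → q* = 24.9942.
The Pigouvian subsidy equals MEB at q*: 15.79 + 0.98×24.9942 = 40.2843.

subsidy = 40.28 per unit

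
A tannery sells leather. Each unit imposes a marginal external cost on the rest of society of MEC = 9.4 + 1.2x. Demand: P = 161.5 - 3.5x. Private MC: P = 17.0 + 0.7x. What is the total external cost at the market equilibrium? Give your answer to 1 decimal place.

1033.6

Market equilibrium (private): 17.0 + 0.7x = 161.5 - 3.5x → x_m = 34.4048.
Total external cost = ∫₀^{x_m} (9.4 + 1.2x) dx = 9.4×34.4048 + ½×1.2×34.4048² = 1033.6193.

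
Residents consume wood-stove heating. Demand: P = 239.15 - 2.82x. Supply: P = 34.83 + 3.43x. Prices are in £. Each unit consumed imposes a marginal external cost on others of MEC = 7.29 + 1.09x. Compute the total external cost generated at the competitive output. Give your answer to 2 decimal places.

Market equilibrium (private): 34.83 + 3.43x = 239.15 - 2.82x → x_m = 32.6912.
Total external cost = ∫₀^{x_m} (7.29 + 1.09x) dx = 7.29×32.6912 + ½×1.09×32.6912² = 820.7683.

£820.77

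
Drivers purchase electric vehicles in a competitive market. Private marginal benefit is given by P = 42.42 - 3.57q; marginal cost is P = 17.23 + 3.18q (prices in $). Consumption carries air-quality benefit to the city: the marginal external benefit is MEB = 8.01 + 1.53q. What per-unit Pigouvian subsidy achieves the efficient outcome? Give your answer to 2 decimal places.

subsidy = $17.74 per unit

Social marginal benefit = demand + MEB = 50.43 - 2.04q.
Set SMB = MC: 50.43 - 2.04q = 17.23 + 3.18q → q* = 6.3602.
The Pigouvian subsidy equals MEB at q*: 8.01 + 1.53×6.3602 = 17.7411.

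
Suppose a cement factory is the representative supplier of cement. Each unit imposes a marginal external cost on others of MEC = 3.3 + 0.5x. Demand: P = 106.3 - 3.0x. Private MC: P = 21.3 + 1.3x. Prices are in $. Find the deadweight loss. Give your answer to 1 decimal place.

Market equilibrium (private): 21.3 + 1.3x = 106.3 - 3.0x → x_m = 19.7674.
Social marginal cost = private MC + MEC = 24.6 + 1.8x.
Set SMC = demand: 24.6 + 1.8x = 106.3 - 3.0x → x* = 17.0208.
Height of the DWL triangle at x_m is SMC(x_m) − demand(x_m) = MEC(x_m) = 13.1837.
DWL = ½ × 2.7466 × 13.1837 = 18.1052.

DWL = $18.1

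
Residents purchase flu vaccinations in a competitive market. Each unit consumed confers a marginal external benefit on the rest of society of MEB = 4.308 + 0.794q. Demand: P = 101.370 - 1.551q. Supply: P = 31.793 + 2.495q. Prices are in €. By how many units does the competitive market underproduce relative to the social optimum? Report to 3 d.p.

Market equilibrium (private): 31.793 + 2.495q = 101.370 - 1.551q → q_m = 17.1965.
Social marginal benefit = demand + MEB = 105.678 - 0.757q.
Set SMB = MC: 105.678 - 0.757q = 31.793 + 2.495q → q* = 22.7199.
Gap = |17.1965 − 22.7199| = 5.5234.

5.523 units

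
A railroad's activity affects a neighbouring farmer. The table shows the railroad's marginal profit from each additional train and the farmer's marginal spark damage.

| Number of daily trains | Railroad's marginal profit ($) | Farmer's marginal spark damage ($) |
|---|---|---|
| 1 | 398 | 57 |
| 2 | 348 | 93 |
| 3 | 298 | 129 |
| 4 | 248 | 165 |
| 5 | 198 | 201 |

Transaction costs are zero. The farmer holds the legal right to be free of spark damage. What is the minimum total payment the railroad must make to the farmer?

Efficient level: marginal profit ≥ marginal spark damage through level 4, so k* = 4.
With the farmer holding the right, the railroad must at least compensate total damage at k*: 57 + 93 + 129 + 165 = 444.

$444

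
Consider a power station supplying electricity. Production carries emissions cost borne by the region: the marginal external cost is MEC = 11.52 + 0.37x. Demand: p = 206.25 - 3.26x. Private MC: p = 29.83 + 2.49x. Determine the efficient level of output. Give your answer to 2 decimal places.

x* = 26.94

Social marginal cost = private MC + MEC = 41.35 + 2.86x.
Set SMC = demand: 41.35 + 2.86x = 206.25 - 3.26x → x* = 26.9444.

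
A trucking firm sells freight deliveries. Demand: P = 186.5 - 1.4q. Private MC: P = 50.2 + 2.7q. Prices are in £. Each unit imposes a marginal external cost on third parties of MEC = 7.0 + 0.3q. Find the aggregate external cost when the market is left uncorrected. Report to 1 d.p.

£398.5

Market equilibrium (private): 50.2 + 2.7q = 186.5 - 1.4q → q_m = 33.2439.
Total external cost = ∫₀^{q_m} (7.0 + 0.3q) dq = 7.0×33.2439 + ½×0.3×33.2439² = 398.4808.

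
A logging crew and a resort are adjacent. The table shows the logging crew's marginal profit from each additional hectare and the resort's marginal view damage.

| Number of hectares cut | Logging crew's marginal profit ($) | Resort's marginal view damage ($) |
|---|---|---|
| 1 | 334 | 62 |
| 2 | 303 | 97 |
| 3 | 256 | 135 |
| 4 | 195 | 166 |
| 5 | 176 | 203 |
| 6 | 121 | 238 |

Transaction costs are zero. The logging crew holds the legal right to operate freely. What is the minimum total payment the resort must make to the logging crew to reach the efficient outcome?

$297

Left alone the logging crew would choose level 6 (marginal profit stays positive).
Efficient level: k* = 4 (marginal profit ≥ marginal view damage through 4).
The resort must at least cover the logging crew's forgone profit from cutting 6→4: 176 + 121 = 297.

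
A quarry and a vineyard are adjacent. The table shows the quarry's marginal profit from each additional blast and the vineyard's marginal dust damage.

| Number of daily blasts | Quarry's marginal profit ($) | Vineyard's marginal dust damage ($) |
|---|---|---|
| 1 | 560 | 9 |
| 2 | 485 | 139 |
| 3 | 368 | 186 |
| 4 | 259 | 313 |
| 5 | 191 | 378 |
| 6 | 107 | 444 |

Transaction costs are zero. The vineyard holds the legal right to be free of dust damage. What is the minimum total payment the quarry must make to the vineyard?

Efficient level: marginal profit ≥ marginal dust damage through level 3, so k* = 3.
With the vineyard holding the right, the quarry must at least compensate total damage at k*: 9 + 139 + 186 = 334.

$334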